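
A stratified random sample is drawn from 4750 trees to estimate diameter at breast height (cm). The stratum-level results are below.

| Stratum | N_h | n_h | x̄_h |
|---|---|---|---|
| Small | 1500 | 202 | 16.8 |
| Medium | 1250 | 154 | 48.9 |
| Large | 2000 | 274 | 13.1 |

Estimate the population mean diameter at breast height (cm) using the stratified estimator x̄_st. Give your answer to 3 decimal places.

N = Σ N_h = 4750. Stratum weights W_h = N_h/N.
x̄_st = (1500·16.8 + 1250·48.9 + 2000·13.1) / 4750 = 23.68947

x̄_st ≈ 23.689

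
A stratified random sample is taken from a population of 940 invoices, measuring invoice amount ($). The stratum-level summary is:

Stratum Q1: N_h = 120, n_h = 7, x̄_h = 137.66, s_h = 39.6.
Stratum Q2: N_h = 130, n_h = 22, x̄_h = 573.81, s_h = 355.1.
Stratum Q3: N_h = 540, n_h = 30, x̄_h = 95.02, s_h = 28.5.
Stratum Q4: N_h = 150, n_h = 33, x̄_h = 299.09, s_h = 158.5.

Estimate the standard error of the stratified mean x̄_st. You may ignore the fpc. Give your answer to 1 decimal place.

V̂(x̄_st) = Σ W_h² s_h²/n_h, with W_h = N_h/N and N = 940:
  stratum Q1: (120/940)²·39.6²/7 = 3.65089
  stratum Q2: (130/940)²·355.1²/22 = 109.625
  stratum Q3: (540/940)²·28.5²/30 = 8.93512
  stratum Q4: (150/940)²·158.5²/33 = 19.3852
V̂(x̄_st) = 141.596
SE(x̄_st) = √141.596 = 11.8994

SE(x̄_st) ≈ 11.9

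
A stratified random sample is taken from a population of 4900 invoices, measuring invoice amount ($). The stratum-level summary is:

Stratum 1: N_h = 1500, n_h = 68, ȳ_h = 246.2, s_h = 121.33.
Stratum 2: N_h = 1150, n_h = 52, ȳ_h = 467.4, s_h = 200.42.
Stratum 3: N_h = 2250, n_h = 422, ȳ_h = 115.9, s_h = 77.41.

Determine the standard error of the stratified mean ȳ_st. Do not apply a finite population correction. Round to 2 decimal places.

V̂(ȳ_st) = Σ W_h² s_h²/n_h, with W_h = N_h/N and N = 4900:
  stratum 1: (1500/4900)²·121.33²/68 = 20.287
  stratum 2: (1150/4900)²·200.42²/52 = 42.5483
  stratum 3: (2250/4900)²·77.41²/422 = 2.99402
V̂(ȳ_st) = 65.8293
SE(ȳ_st) = √65.8293 = 8.11353

SE(ȳ_st) ≈ 8.11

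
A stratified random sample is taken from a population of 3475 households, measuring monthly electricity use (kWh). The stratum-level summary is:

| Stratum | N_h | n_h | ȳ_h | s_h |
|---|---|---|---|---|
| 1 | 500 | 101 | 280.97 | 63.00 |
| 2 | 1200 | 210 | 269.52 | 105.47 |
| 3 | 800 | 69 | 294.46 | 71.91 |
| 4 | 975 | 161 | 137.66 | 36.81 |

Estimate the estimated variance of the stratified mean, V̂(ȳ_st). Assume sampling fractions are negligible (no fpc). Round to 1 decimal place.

V̂(ȳ_st) ≈ 11.8

V̂(ȳ_st) = Σ W_h² s_h²/n_h, with W_h = N_h/N and N = 3475:
  stratum 1: (500/3475)²·63.00²/101 = 0.813561
  stratum 2: (1200/3475)²·105.47²/210 = 6.31672
  stratum 3: (800/3475)²·71.91²/69 = 3.97191
  stratum 4: (975/3475)²·36.81²/161 = 0.66253
V̂(ȳ_st) = 11.7647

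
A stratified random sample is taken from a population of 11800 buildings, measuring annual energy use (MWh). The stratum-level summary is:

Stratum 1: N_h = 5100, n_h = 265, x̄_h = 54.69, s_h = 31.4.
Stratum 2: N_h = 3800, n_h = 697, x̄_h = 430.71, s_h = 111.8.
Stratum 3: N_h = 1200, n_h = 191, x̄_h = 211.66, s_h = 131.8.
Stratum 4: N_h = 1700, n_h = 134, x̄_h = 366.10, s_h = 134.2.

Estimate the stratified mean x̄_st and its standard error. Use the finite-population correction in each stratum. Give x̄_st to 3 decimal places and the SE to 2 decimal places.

x̄_st = Σ W_h x̄_h = (5100·54.69 + 3800·430.71 + 1200·211.66 + 1700·366.10)/11800 = 236.60839
V̂(x̄_st) = Σ W_h² (1 − n_h/N_h) s_h²/n_h, with W_h = N_h/N and N = 11800:
  stratum 1: (5100/11800)²·(1 − 265/5100)·31.4²/265 = 0.658895
  stratum 2: (3800/11800)²·(1 − 697/3800)·111.8²/697 = 1.51863
  stratum 3: (1200/11800)²·(1 − 191/1200)·131.8²/191 = 0.790871
  stratum 4: (1700/11800)²·(1 − 134/1700)·134.2²/134 = 2.56967
V̂(x̄_st) = 5.53806
SE(x̄_st) = √5.53806 = 2.35331

x̄_st ≈ 236.608, SE ≈ 2.35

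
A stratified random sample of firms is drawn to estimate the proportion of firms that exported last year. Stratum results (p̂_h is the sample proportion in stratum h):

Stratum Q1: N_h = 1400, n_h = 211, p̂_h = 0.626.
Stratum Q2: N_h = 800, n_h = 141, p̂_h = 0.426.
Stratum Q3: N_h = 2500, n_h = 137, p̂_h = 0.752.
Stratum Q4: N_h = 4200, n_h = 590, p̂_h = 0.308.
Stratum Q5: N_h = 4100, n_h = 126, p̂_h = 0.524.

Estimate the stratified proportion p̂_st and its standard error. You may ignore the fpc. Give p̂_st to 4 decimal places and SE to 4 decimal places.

p̂_st ≈ 0.5030, SE ≈ 0.0175

N = 13000; stratum weights W_h = N_h/N.
p̂_st = Σ W_h p̂_h = (1400·0.626 + 800·0.426 + 2500·0.752 + 4200·0.308 + 4100·0.524)/13000 = 0.50302
V̂(p̂_st) = Σ W_h² p̂_h(1−p̂_h)/(n_h−1):
  stratum Q1: (1400/13000)²·0.626·0.374/210 = 1.29299e-05
  stratum Q2: (800/13000)²·0.426·0.574/140 = 6.61434e-06
  stratum Q3: (2500/13000)²·0.752·0.248/136 = 5.07135e-05
  stratum Q4: (4200/13000)²·0.308·0.692/589 = 3.77706e-05
  stratum Q5: (4100/13000)²·0.524·0.476/125 = 0.000198477
V̂(p̂_st) = 0.000306505; SE = √V̂ = 0.0175073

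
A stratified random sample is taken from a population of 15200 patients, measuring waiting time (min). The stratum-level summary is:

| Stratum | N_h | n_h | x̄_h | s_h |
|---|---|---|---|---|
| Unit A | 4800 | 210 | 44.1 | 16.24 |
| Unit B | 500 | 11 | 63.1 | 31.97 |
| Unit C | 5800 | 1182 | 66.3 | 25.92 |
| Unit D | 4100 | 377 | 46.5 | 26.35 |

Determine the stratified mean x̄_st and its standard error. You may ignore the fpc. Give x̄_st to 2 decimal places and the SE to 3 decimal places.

x̄_st = Σ W_h x̄_h = (4800·44.1 + 500·63.1 + 5800·66.3 + 4100·46.5)/15200 = 53.84342
V̂(x̄_st) = Σ W_h² s_h²/n_h, with W_h = N_h/N and N = 15200:
  stratum Unit A: (4800/15200)²·16.24²/210 = 0.125241
  stratum Unit B: (500/15200)²·31.97²/11 = 0.100542
  stratum Unit C: (5800/15200)²·25.92²/1182 = 0.0827602
  stratum Unit D: (4100/15200)²·26.35²/377 = 0.133999
V̂(x̄_st) = 0.442542
SE(x̄_st) = √0.442542 = 0.665238

x̄_st ≈ 53.84, SE ≈ 0.665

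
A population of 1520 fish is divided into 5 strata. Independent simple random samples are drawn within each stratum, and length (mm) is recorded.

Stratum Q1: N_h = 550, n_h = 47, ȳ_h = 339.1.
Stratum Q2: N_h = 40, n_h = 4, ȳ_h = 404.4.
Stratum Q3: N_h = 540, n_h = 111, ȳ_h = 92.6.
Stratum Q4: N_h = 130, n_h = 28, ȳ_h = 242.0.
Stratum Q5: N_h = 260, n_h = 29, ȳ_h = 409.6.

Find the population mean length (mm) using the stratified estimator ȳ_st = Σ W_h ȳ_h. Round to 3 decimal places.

N = Σ N_h = 1520. Stratum weights W_h = N_h/N.
ȳ_st = (550·339.1 + 40·404.4 + 540·92.6 + 130·242.0 + 260·409.6) / 1520 = 257.00066

ȳ_st ≈ 257.001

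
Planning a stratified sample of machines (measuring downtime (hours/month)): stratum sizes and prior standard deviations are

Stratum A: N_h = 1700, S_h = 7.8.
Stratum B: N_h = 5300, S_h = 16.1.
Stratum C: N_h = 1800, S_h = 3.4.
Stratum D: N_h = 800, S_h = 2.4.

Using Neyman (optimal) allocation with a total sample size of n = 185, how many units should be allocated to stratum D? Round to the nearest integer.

3

Neyman allocation: n_h = n · N_h S_h / Σ N_i S_i, with n = 185.
  stratum A: N_h·S_h = 1700·7.8 = 13260.00
  stratum B: N_h·S_h = 5300·16.1 = 85330.00
  stratum C: N_h·S_h = 1800·3.4 = 6120.00
  stratum D: N_h·S_h = 800·2.4 = 1920.00
Σ N_h S_h = 106630.00
n for stratum D = 185·1920.00/106630.00 = 3.331 → 3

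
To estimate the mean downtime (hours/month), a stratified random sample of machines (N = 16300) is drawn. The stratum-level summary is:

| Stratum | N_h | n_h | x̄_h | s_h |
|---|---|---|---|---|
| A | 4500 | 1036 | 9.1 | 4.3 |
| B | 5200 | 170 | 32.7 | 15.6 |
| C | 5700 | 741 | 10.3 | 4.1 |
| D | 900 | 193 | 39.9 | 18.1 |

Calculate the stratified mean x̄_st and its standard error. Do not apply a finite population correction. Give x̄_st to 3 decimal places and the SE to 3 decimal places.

x̄_st ≈ 18.749, SE ≈ 0.394

x̄_st = Σ W_h x̄_h = (4500·9.1 + 5200·32.7 + 5700·10.3 + 900·39.9)/16300 = 18.74908
V̂(x̄_st) = Σ W_h² s_h²/n_h, with W_h = N_h/N and N = 16300:
  stratum A: (4500/16300)²·4.3²/1036 = 0.00136028
  stratum B: (5200/16300)²·15.6²/170 = 0.145691
  stratum C: (5700/16300)²·4.1²/741 = 0.00277411
  stratum D: (900/16300)²·18.1²/193 = 0.00517499
V̂(x̄_st) = 0.155
SE(x̄_st) = √0.155 = 0.3937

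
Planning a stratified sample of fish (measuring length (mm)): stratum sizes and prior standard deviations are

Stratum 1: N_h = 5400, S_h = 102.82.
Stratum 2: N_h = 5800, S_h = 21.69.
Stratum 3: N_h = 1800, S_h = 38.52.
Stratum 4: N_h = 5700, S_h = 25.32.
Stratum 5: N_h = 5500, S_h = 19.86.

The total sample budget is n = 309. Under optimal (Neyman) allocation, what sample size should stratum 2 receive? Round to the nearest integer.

39

Neyman allocation: n_h = n · N_h S_h / Σ N_i S_i, with n = 309.
  stratum 1: N_h·S_h = 5400·102.82 = 555228.00
  stratum 2: N_h·S_h = 5800·21.69 = 125802.00
  stratum 3: N_h·S_h = 1800·38.52 = 69336.00
  stratum 4: N_h·S_h = 5700·25.32 = 144324.00
  stratum 5: N_h·S_h = 5500·19.86 = 109230.00
Σ N_h S_h = 1003920.00
n for stratum 2 = 309·125802.00/1003920.00 = 38.721 → 39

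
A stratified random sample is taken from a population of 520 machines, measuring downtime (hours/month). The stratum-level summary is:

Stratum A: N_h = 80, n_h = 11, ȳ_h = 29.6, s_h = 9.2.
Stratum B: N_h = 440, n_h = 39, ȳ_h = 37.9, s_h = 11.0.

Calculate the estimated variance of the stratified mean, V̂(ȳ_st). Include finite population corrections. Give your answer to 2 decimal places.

V̂(ȳ_st) = Σ W_h² (1 − n_h/N_h) s_h²/n_h, with W_h = N_h/N and N = 520:
  stratum A: (80/520)²·(1 − 11/80)·9.2²/11 = 0.157078
  stratum B: (440/520)²·(1 − 39/440)·11.0²/39 = 2.02447
V̂(ȳ_st) = 2.18155

V̂(ȳ_st) ≈ 2.18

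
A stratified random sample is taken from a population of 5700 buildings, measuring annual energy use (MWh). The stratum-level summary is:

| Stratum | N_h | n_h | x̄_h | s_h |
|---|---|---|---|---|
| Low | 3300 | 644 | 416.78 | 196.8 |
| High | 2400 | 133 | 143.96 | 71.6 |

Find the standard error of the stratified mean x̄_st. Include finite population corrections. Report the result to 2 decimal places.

SE(x̄_st) ≈ 4.76

V̂(x̄_st) = Σ W_h² (1 − n_h/N_h) s_h²/n_h, with W_h = N_h/N and N = 5700:
  stratum Low: (3300/5700)²·(1 − 644/3300)·196.8²/644 = 16.224
  stratum High: (2400/5700)²·(1 − 133/2400)·71.6²/133 = 6.45487
V̂(x̄_st) = 22.6788
SE(x̄_st) = √22.6788 = 4.76223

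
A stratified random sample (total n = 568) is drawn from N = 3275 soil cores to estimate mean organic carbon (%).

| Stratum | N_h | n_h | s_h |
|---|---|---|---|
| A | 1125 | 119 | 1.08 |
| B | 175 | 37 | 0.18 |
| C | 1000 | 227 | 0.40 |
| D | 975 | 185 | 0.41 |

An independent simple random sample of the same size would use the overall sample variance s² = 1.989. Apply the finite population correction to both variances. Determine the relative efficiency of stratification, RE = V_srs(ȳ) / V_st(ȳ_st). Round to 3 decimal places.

RE ≈ 2.512

V̂(ȳ_st) = Σ W_h² (1 − n_h/N_h) s_h²/n_h, with W_h = N_h/N and N = 3275:
  stratum A: (1125/3275)²·(1 − 119/1125)·1.08²/119 = 0.00103426
  stratum B: (175/3275)²·(1 − 37/175)·0.18²/37 = 1.97169e-06
  stratum C: (1000/3275)²·(1 − 227/1000)·0.40²/227 = 5.07985e-05
  stratum D: (975/3275)²·(1 − 185/975)·0.41²/185 = 6.52537e-05
V_st = 0.00115228
V_srs = (1 − 568/3275)·1.989/568 = 0.00289443
Relative efficiency = V_srs / V_st = 0.00289443/0.00115228 = 2.5119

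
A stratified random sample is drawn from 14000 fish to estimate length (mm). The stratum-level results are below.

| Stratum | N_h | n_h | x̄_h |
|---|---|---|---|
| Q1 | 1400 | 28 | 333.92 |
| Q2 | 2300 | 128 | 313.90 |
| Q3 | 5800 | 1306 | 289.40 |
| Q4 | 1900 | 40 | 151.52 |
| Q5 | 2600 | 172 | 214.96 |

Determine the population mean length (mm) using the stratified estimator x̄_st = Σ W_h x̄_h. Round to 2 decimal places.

N = Σ N_h = 14000. Stratum weights W_h = N_h/N.
x̄_st = (1400·333.92 + 2300·313.90 + 5800·289.40 + 1900·151.52 + 2600·214.96) / 14000 = 265.3401

x̄_st ≈ 265.34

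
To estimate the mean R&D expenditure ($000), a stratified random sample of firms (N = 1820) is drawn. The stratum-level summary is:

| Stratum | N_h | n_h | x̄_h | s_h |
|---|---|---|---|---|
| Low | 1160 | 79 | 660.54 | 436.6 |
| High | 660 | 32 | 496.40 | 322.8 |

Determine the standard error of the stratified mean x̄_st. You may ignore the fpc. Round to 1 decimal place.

V̂(x̄_st) = Σ W_h² s_h²/n_h, with W_h = N_h/N and N = 1820:
  stratum Low: (1160/1820)²·436.6²/79 = 980.197
  stratum High: (660/1820)²·322.8²/32 = 428.215
V̂(x̄_st) = 1408.41
SE(x̄_st) = √1408.41 = 37.5288

SE(x̄_st) ≈ 37.5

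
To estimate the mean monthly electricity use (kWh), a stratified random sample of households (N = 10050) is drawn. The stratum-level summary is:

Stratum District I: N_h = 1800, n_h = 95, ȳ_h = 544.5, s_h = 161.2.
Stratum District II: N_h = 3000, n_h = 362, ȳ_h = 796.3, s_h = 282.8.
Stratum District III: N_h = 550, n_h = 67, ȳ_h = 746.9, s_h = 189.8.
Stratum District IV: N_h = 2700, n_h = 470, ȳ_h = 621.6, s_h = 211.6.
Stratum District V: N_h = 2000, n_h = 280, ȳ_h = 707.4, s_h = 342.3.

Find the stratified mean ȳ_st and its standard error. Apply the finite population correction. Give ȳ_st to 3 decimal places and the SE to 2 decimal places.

ȳ_st = Σ W_h ȳ_h = (1800·544.5 + 3000·796.3 + 550·746.9 + 2700·621.6 + 2000·707.4)/10050 = 683.87214
V̂(ȳ_st) = Σ W_h² (1 − n_h/N_h) s_h²/n_h, with W_h = N_h/N and N = 10050:
  stratum District I: (1800/10050)²·(1 − 95/1800)·161.2²/95 = 8.31134
  stratum District II: (3000/10050)²·(1 − 362/3000)·282.8²/362 = 17.3107
  stratum District III: (550/10050)²·(1 − 67/550)·189.8²/67 = 1.41415
  stratum District IV: (2700/10050)²·(1 − 470/2700)·211.6²/470 = 5.67898
  stratum District V: (2000/10050)²·(1 − 280/2000)·342.3²/280 = 14.2522
V̂(ȳ_st) = 46.9674
SE(ȳ_st) = √46.9674 = 6.85327

ȳ_st ≈ 683.872, SE ≈ 6.85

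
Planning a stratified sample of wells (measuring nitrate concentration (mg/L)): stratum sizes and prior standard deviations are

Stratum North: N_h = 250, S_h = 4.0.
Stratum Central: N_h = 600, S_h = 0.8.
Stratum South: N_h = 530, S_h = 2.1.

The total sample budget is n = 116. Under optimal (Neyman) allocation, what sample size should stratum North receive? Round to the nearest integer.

45

Neyman allocation: n_h = n · N_h S_h / Σ N_i S_i, with n = 116.
  stratum North: N_h·S_h = 250·4.0 = 1000.00
  stratum Central: N_h·S_h = 600·0.8 = 480.00
  stratum South: N_h·S_h = 530·2.1 = 1113.00
Σ N_h S_h = 2593.00
n for stratum North = 116·1000.00/2593.00 = 44.736 → 45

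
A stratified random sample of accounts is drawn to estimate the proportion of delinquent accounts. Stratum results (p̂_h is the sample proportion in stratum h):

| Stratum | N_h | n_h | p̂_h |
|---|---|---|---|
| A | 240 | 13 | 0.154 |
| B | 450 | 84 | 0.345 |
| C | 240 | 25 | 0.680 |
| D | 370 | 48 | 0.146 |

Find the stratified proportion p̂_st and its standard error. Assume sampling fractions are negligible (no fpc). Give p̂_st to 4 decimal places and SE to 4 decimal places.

N = 1300; stratum weights W_h = N_h/N.
p̂_st = Σ W_h p̂_h = (240·0.154 + 450·0.345 + 240·0.680 + 370·0.146)/1300 = 0.31495
V̂(p̂_st) = Σ W_h² p̂_h(1−p̂_h)/(n_h−1):
  stratum A: (240/1300)²·0.154·0.846/12 = 0.000370037
  stratum B: (450/1300)²·0.345·0.655/83 = 0.000326228
  stratum C: (240/1300)²·0.680·0.320/24 = 0.000309018
  stratum D: (370/1300)²·0.146·0.854/47 = 0.000214897
V̂(p̂_st) = 0.00122018; SE = √V̂ = 0.0349311

p̂_st ≈ 0.3149, SE ≈ 0.0349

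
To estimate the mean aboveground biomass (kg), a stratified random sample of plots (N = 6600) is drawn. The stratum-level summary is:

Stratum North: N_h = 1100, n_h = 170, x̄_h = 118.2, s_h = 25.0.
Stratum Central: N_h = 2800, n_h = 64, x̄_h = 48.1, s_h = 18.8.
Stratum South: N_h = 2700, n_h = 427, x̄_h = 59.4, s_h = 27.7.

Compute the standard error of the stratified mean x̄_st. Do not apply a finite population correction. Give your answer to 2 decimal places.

V̂(x̄_st) = Σ W_h² s_h²/n_h, with W_h = N_h/N and N = 6600:
  stratum North: (1100/6600)²·25.0²/170 = 0.102124
  stratum Central: (2800/6600)²·18.8²/64 = 0.993949
  stratum South: (2700/6600)²·27.7²/427 = 0.300726
V̂(x̄_st) = 1.3968
SE(x̄_st) = √1.3968 = 1.18186

SE(x̄_st) ≈ 1.18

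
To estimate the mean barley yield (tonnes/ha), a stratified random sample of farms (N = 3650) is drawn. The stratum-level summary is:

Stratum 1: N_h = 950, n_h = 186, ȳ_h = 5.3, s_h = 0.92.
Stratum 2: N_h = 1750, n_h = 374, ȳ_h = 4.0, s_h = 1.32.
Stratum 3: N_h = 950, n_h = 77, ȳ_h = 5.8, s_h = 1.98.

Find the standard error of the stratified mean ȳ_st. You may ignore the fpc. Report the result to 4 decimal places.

V̂(ȳ_st) = Σ W_h² s_h²/n_h, with W_h = N_h/N and N = 3650:
  stratum 1: (950/3650)²·0.92²/186 = 0.000308265
  stratum 2: (1750/3650)²·1.32²/374 = 0.00107094
  stratum 3: (950/3650)²·1.98²/77 = 0.00344906
V̂(ȳ_st) = 0.00482827
SE(ȳ_st) = √0.00482827 = 0.0694858

SE(ȳ_st) ≈ 0.0695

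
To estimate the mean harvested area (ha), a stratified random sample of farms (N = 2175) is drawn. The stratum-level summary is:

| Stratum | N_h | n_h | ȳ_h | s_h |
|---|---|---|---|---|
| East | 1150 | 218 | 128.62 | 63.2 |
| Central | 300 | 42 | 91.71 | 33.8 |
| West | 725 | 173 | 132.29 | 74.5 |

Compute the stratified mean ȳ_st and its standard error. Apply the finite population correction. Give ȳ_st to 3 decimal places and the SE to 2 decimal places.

ȳ_st ≈ 124.752, SE ≈ 2.70

ȳ_st = Σ W_h ȳ_h = (1150·128.62 + 300·91.71 + 725·132.29)/2175 = 124.75230
V̂(ȳ_st) = Σ W_h² (1 − n_h/N_h) s_h²/n_h, with W_h = N_h/N and N = 2175:
  stratum East: (1150/2175)²·(1 − 218/1150)·63.2²/218 = 4.15119
  stratum Central: (300/2175)²·(1 − 42/300)·33.8²/42 = 0.445048
  stratum West: (725/2175)²·(1 − 173/725)·74.5²/173 = 2.71409
V̂(ȳ_st) = 7.31034
SE(ȳ_st) = √7.31034 = 2.70376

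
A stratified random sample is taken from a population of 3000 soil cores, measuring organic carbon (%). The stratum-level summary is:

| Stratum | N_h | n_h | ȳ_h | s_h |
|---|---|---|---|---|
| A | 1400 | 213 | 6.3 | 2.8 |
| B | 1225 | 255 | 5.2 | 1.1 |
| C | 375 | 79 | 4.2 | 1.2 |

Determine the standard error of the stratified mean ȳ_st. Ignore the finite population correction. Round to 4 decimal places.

V̂(ȳ_st) = Σ W_h² s_h²/n_h, with W_h = N_h/N and N = 3000:
  stratum A: (1400/3000)²·2.8²/213 = 0.00801586
  stratum B: (1225/3000)²·1.1²/255 = 0.000791179
  stratum C: (375/3000)²·1.2²/79 = 0.00028481
V̂(ȳ_st) = 0.00909185
SE(ȳ_st) = √0.00909185 = 0.0953512

SE(ȳ_st) ≈ 0.0954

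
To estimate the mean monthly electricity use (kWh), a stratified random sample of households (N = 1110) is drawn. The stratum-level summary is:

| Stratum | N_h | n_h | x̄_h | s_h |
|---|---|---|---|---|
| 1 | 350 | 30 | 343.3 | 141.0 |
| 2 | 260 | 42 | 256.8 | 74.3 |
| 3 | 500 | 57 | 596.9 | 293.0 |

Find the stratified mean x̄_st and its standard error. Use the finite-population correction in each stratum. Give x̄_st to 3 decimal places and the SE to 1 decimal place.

x̄_st = Σ W_h x̄_h = (350·343.3 + 260·256.8 + 500·596.9)/1110 = 437.27297
V̂(x̄_st) = Σ W_h² (1 − n_h/N_h) s_h²/n_h, with W_h = N_h/N and N = 1110:
  stratum 1: (350/1110)²·(1 − 30/350)·141.0²/30 = 60.2406
  stratum 2: (260/1110)²·(1 − 42/260)·74.3²/42 = 6.04661
  stratum 3: (500/1110)²·(1 − 57/500)·293.0²/57 = 270.762
V̂(x̄_st) = 337.049
SE(x̄_st) = √337.049 = 18.3589

x̄_st ≈ 437.273, SE ≈ 18.4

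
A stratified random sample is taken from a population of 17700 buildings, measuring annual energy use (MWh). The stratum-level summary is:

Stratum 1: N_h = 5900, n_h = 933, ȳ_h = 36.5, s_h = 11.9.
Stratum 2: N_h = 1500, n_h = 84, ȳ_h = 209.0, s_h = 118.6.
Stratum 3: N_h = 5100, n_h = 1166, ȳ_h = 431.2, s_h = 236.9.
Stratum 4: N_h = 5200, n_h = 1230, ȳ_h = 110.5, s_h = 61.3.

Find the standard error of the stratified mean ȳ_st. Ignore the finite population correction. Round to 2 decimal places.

SE(ȳ_st) ≈ 2.34

V̂(ȳ_st) = Σ W_h² s_h²/n_h, with W_h = N_h/N and N = 17700:
  stratum 1: (5900/17700)²·11.9²/933 = 0.0168644
  stratum 2: (1500/17700)²·118.6²/84 = 1.20261
  stratum 3: (5100/17700)²·236.9²/1166 = 3.996
  stratum 4: (5200/17700)²·61.3²/1230 = 0.263679
V̂(ȳ_st) = 5.47916
SE(ȳ_st) = √5.47916 = 2.34076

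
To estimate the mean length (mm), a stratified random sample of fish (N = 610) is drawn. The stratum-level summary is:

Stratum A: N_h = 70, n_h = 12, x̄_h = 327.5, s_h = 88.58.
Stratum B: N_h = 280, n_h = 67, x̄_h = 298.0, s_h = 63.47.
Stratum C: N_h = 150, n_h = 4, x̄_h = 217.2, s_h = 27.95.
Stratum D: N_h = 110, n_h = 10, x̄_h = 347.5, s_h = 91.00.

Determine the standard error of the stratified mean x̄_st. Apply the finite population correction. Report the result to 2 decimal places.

V̂(x̄_st) = Σ W_h² (1 − n_h/N_h) s_h²/n_h, with W_h = N_h/N and N = 610:
  stratum A: (70/610)²·(1 − 12/70)·88.58²/12 = 7.13438
  stratum B: (280/610)²·(1 − 67/280)·63.47²/67 = 9.63696
  stratum C: (150/610)²·(1 − 4/150)·27.95²/4 = 11.4944
  stratum D: (110/610)²·(1 − 10/110)·91.00²/10 = 24.4802
V̂(x̄_st) = 52.746
SE(x̄_st) = √52.746 = 7.26265

SE(x̄_st) ≈ 7.26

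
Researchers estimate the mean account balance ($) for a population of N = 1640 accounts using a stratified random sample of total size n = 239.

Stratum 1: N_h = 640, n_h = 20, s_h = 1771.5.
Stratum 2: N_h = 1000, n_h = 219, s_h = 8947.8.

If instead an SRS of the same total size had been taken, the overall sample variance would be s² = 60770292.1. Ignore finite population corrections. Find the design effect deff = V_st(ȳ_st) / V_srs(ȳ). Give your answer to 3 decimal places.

deff ≈ 0.629

V̂(ȳ_st) = Σ W_h² s_h²/n_h, with W_h = N_h/N and N = 1640:
  stratum 1: (640/1640)²·1771.5²/20 = 23896
  stratum 2: (1000/1640)²·8947.8²/219 = 135925
V_st = 159821
V_srs = s²/n = 60770292.1/239 = 254269
deff = V_st / V_srs = 159821/254269 = 0.6286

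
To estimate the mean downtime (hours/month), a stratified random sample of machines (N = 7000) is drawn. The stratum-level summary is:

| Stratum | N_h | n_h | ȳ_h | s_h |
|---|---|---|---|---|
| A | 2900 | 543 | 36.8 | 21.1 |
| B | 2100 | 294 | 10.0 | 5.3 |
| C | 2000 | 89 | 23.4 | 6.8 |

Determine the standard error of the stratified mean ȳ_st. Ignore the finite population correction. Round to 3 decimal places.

V̂(ȳ_st) = Σ W_h² s_h²/n_h, with W_h = N_h/N and N = 7000:
  stratum A: (2900/7000)²·21.1²/543 = 0.140723
  stratum B: (2100/7000)²·5.3²/294 = 0.00859898
  stratum C: (2000/7000)²·6.8²/89 = 0.0424123
V̂(ȳ_st) = 0.191734
SE(ȳ_st) = √0.191734 = 0.437875

SE(ȳ_st) ≈ 0.438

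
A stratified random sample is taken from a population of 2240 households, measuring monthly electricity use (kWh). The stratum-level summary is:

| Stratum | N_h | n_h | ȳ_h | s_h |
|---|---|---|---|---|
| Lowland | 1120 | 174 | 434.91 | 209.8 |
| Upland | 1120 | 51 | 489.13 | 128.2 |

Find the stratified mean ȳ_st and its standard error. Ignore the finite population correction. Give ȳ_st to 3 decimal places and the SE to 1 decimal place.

ȳ_st ≈ 462.020, SE ≈ 12.0

ȳ_st = Σ W_h ȳ_h = (1120·434.91 + 1120·489.13)/2240 = 462.02000
V̂(ȳ_st) = Σ W_h² s_h²/n_h, with W_h = N_h/N and N = 2240:
  stratum Lowland: (1120/2240)²·209.8²/174 = 63.2414
  stratum Upland: (1120/2240)²·128.2²/51 = 80.5649
V̂(ȳ_st) = 143.806
SE(ȳ_st) = √143.806 = 11.9919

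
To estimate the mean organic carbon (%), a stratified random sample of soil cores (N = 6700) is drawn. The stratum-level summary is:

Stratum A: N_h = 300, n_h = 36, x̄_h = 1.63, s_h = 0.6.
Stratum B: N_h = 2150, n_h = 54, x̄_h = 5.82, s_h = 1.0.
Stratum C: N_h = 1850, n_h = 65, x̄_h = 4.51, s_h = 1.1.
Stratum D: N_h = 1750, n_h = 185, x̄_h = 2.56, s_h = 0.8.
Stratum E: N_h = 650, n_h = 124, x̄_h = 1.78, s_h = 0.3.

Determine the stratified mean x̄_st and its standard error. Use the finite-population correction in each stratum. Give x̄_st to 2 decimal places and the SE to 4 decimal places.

x̄_st ≈ 4.03, SE ≈ 0.0588

x̄_st = Σ W_h x̄_h = (300·1.63 + 2150·5.82 + 1850·4.51 + 1750·2.56 + 650·1.78)/6700 = 4.02724
V̂(x̄_st) = Σ W_h² (1 − n_h/N_h) s_h²/n_h, with W_h = N_h/N and N = 6700:
  stratum A: (300/6700)²·(1 − 36/300)·0.6²/36 = 1.76431e-05
  stratum B: (2150/6700)²·(1 − 54/2150)·1.0²/54 = 0.00185903
  stratum C: (1850/6700)²·(1 − 65/1850)·1.1²/65 = 0.00136941
  stratum D: (1750/6700)²·(1 − 185/1750)·0.8²/185 = 0.000211062
  stratum E: (650/6700)²·(1 − 124/650)·0.3²/124 = 5.52803e-06
V̂(x̄_st) = 0.00346267
SE(x̄_st) = √0.00346267 = 0.0588445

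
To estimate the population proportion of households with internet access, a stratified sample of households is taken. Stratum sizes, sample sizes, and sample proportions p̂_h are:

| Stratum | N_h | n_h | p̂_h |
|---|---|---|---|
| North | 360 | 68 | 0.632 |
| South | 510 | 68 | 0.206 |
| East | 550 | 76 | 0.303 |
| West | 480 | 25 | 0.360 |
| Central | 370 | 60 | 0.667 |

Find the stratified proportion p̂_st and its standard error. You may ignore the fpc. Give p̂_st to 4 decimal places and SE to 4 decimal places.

p̂_st ≈ 0.4048, SE ≈ 0.0301

N = 2270; stratum weights W_h = N_h/N.
p̂_st = Σ W_h p̂_h = (360·0.632 + 510·0.206 + 550·0.303 + 480·0.360 + 370·0.667)/2270 = 0.40477
V̂(p̂_st) = Σ W_h² p̂_h(1−p̂_h)/(n_h−1):
  stratum North: (360/2270)²·0.632·0.368/67 = 8.73059e-05
  stratum South: (510/2270)²·0.206·0.794/67 = 0.000123226
  stratum East: (550/2270)²·0.303·0.697/75 = 0.000165306
  stratum West: (480/2270)²·0.360·0.640/24 = 0.000429242
  stratum Central: (370/2270)²·0.667·0.333/59 = 0.000100016
V̂(p̂_st) = 0.000905095; SE = √V̂ = 0.0300848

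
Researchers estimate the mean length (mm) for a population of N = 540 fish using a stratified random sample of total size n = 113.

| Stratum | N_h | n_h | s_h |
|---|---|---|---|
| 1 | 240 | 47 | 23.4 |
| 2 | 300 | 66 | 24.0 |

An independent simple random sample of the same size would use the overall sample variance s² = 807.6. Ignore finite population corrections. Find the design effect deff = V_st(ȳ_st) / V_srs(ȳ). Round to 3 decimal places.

V̂(ȳ_st) = Σ W_h² s_h²/n_h, with W_h = N_h/N and N = 540:
  stratum 1: (240/540)²·23.4²/47 = 2.30128
  stratum 2: (300/540)²·24.0²/66 = 2.6936
V_st = 4.99488
V_srs = s²/n = 807.6/113 = 7.1469
deff = V_st / V_srs = 4.99488/7.1469 = 0.6989

deff ≈ 0.699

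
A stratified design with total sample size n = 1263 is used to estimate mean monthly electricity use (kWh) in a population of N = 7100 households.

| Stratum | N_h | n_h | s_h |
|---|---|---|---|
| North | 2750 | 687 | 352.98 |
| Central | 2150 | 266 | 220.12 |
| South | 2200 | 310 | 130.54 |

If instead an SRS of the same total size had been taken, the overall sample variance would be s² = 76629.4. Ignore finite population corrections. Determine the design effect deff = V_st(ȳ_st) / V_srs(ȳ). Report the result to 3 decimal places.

deff ≈ 0.811

V̂(ȳ_st) = Σ W_h² s_h²/n_h, with W_h = N_h/N and N = 7100:
  stratum North: (2750/7100)²·352.98²/687 = 27.2077
  stratum Central: (2150/7100)²·220.12²/266 = 16.7031
  stratum South: (2200/7100)²·130.54²/310 = 5.27782
V_st = 49.1887
V_srs = s²/n = 76629.4/1263 = 60.6725
deff = V_st / V_srs = 49.1887/60.6725 = 0.8107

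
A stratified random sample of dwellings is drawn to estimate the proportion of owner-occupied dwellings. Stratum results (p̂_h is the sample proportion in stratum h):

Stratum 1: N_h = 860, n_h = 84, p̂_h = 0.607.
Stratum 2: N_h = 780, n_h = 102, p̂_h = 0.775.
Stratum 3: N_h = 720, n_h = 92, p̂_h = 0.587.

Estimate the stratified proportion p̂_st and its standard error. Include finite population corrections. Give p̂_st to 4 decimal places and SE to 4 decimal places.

p̂_st ≈ 0.6564, SE ≈ 0.0269

N = 2360; stratum weights W_h = N_h/N.
p̂_st = Σ W_h p̂_h = (860·0.607 + 780·0.775 + 720·0.587)/2360 = 0.65642
V̂(p̂_st) = Σ W_h² (1 − n_h/N_h) p̂_h(1−p̂_h)/(n_h−1):
  stratum 1: (860/2360)²·(1 − 84/860)·0.607·0.393/83 = 0.000344381
  stratum 2: (780/2360)²·(1 − 102/780)·0.775·0.225/101 = 0.000163932
  stratum 3: (720/2360)²·(1 − 92/720)·0.587·0.413/91 = 0.000216279
V̂(p̂_st) = 0.000724592; SE = √V̂ = 0.0269182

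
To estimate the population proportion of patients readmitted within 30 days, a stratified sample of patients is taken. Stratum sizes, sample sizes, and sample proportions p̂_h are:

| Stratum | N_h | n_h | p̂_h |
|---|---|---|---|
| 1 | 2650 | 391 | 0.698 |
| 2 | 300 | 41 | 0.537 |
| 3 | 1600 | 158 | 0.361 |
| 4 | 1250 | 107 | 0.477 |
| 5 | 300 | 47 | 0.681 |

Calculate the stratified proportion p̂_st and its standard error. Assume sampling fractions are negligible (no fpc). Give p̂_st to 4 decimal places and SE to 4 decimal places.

N = 6100; stratum weights W_h = N_h/N.
p̂_st = Σ W_h p̂_h = (2650·0.698 + 300·0.537 + 1600·0.361 + 1250·0.477 + 300·0.681)/6100 = 0.55557
V̂(p̂_st) = Σ W_h² p̂_h(1−p̂_h)/(n_h−1):
  stratum 1: (2650/6100)²·0.698·0.302/390 = 0.000102007
  stratum 2: (300/6100)²·0.537·0.463/40 = 1.50341e-05
  stratum 3: (1600/6100)²·0.361·0.639/157 = 0.000101085
  stratum 4: (1250/6100)²·0.477·0.523/106 = 9.88268e-05
  stratum 5: (300/6100)²·0.681·0.319/46 = 1.14225e-05
V̂(p̂_st) = 0.000328376; SE = √V̂ = 0.0181211

p̂_st ≈ 0.5556, SE ≈ 0.0181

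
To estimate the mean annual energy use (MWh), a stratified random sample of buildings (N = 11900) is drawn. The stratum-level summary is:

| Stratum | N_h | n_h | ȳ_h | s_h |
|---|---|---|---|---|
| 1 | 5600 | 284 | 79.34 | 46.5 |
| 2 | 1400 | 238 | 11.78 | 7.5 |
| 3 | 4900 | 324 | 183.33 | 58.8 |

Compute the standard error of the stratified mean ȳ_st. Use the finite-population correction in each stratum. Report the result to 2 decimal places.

V̂(ȳ_st) = Σ W_h² (1 − n_h/N_h) s_h²/n_h, with W_h = N_h/N and N = 11900:
  stratum 1: (5600/11900)²·(1 − 284/5600)·46.5²/284 = 1.60054
  stratum 2: (1400/11900)²·(1 − 238/1400)·7.5²/238 = 0.0027151
  stratum 3: (4900/11900)²·(1 − 324/4900)·58.8²/324 = 1.68965
V̂(ȳ_st) = 3.29291
SE(ȳ_st) = √3.29291 = 1.81464

SE(ȳ_st) ≈ 1.81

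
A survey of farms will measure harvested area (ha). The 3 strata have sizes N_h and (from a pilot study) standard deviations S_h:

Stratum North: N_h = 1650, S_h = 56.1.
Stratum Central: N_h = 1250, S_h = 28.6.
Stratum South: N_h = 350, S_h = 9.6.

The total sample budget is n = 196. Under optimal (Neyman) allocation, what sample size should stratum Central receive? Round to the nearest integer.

Neyman allocation: n_h = n · N_h S_h / Σ N_i S_i, with n = 196.
  stratum North: N_h·S_h = 1650·56.1 = 92565.00
  stratum Central: N_h·S_h = 1250·28.6 = 35750.00
  stratum South: N_h·S_h = 350·9.6 = 3360.00
Σ N_h S_h = 131675.00
n for stratum Central = 196·35750.00/131675.00 = 53.214 → 53

53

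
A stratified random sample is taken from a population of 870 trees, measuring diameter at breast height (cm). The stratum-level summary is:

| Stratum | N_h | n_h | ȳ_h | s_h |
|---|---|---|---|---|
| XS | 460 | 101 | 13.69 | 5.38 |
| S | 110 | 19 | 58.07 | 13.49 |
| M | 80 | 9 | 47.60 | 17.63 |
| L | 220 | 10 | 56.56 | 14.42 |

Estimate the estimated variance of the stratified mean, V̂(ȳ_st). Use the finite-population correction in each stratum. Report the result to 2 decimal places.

V̂(ȳ_st) ≈ 1.72

V̂(ȳ_st) = Σ W_h² (1 − n_h/N_h) s_h²/n_h, with W_h = N_h/N and N = 870:
  stratum XS: (460/870)²·(1 − 101/460)·5.38²/101 = 0.0625255
  stratum S: (110/870)²·(1 − 19/110)·13.49²/19 = 0.126668
  stratum M: (80/870)²·(1 − 9/80)·17.63²/9 = 0.259162
  stratum L: (220/870)²·(1 − 10/220)·14.42²/10 = 1.26921
V̂(ȳ_st) = 1.71757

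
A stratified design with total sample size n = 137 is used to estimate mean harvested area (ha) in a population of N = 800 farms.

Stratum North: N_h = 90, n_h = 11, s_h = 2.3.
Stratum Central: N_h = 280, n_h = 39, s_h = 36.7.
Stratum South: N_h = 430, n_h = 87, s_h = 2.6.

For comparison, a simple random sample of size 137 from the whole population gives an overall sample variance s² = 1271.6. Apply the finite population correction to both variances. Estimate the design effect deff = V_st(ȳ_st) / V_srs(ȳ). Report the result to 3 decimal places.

deff ≈ 0.476

V̂(ȳ_st) = Σ W_h² (1 − n_h/N_h) s_h²/n_h, with W_h = N_h/N and N = 800:
  stratum North: (90/800)²·(1 − 11/90)·2.3²/11 = 0.0053426
  stratum Central: (280/800)²·(1 − 39/280)·36.7²/39 = 3.64135
  stratum South: (430/800)²·(1 − 87/430)·2.6²/87 = 0.0179065
V_st = 3.6646
V_srs = (1 − 137/800)·1271.6/137 = 7.69225
deff = V_st / V_srs = 3.6646/7.69225 = 0.4764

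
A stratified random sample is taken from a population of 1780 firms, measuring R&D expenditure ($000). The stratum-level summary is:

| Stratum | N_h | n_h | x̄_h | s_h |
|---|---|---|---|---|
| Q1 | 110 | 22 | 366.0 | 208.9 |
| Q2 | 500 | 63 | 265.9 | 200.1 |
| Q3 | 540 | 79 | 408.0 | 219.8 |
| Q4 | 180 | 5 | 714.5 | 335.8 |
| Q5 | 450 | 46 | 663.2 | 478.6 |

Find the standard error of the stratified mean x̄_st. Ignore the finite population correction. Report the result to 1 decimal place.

SE(x̄_st) ≈ 25.7

V̂(x̄_st) = Σ W_h² s_h²/n_h, with W_h = N_h/N and N = 1780:
  stratum Q1: (110/1780)²·208.9²/22 = 7.5753
  stratum Q2: (500/1780)²·200.1²/63 = 50.148
  stratum Q3: (540/1780)²·219.8²/79 = 56.2828
  stratum Q4: (180/1780)²·335.8²/5 = 230.62
  stratum Q5: (450/1780)²·478.6²/46 = 318.253
V̂(x̄_st) = 662.879
SE(x̄_st) = √662.879 = 25.7464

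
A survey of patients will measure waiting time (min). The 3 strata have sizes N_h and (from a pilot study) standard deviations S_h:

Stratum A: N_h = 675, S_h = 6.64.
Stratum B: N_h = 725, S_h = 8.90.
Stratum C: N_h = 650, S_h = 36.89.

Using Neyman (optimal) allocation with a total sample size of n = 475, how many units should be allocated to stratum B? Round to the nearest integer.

88

Neyman allocation: n_h = n · N_h S_h / Σ N_i S_i, with n = 475.
  stratum A: N_h·S_h = 675·6.64 = 4482.00
  stratum B: N_h·S_h = 725·8.90 = 6452.50
  stratum C: N_h·S_h = 650·36.89 = 23978.50
Σ N_h S_h = 34913.00
n for stratum B = 475·6452.50/34913.00 = 87.788 → 88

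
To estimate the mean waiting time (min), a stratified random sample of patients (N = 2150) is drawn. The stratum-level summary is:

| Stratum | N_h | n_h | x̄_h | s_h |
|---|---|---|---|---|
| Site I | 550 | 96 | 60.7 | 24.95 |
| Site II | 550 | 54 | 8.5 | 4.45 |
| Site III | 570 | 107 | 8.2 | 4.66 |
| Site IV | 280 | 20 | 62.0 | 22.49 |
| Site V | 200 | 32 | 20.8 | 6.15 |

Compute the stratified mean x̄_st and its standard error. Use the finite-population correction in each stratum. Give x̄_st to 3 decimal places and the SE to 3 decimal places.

x̄_st ≈ 29.886, SE ≈ 0.889

x̄_st = Σ W_h x̄_h = (550·60.7 + 550·8.5 + 570·8.2 + 280·62.0 + 200·20.8)/2150 = 29.88558
V̂(x̄_st) = Σ W_h² (1 − n_h/N_h) s_h²/n_h, with W_h = N_h/N and N = 2150:
  stratum Site I: (550/2150)²·(1 − 96/550)·24.95²/96 = 0.350277
  stratum Site II: (550/2150)²·(1 − 54/550)·4.45²/54 = 0.0216418
  stratum Site III: (570/2150)²·(1 − 107/570)·4.66²/107 = 0.0115869
  stratum Site IV: (280/2150)²·(1 − 20/280)·22.49²/20 = 0.398294
  stratum Site V: (200/2150)²·(1 − 32/200)·6.15²/32 = 0.00859137
V̂(x̄_st) = 0.790391
SE(x̄_st) = √0.790391 = 0.889039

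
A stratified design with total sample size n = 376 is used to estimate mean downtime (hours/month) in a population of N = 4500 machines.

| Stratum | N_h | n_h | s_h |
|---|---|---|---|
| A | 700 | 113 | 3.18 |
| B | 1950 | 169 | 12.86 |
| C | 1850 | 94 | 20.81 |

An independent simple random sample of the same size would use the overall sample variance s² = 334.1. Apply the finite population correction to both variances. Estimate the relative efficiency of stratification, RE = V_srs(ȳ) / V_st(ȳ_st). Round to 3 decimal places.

V̂(ȳ_st) = Σ W_h² (1 − n_h/N_h) s_h²/n_h, with W_h = N_h/N and N = 4500:
  stratum A: (700/4500)²·(1 − 113/700)·3.18²/113 = 0.00181588
  stratum B: (1950/4500)²·(1 − 169/1950)·12.86²/169 = 0.16783
  stratum C: (1850/4500)²·(1 − 94/1850)·20.81²/94 = 0.739073
V_st = 0.908719
V_srs = (1 − 376/4500)·334.1/376 = 0.814319
Relative efficiency = V_srs / V_st = 0.814319/0.908719 = 0.8961

RE ≈ 0.896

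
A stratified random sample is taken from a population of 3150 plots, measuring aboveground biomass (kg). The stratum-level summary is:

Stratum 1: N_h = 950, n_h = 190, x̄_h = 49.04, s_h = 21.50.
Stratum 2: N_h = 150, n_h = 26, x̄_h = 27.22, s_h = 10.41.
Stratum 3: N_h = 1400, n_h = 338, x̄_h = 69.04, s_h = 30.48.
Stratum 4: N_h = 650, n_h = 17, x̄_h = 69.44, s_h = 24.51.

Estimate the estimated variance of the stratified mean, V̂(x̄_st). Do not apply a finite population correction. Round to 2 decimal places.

V̂(x̄_st) = Σ W_h² s_h²/n_h, with W_h = N_h/N and N = 3150:
  stratum 1: (950/3150)²·21.50²/190 = 0.221284
  stratum 2: (150/3150)²·10.41²/26 = 0.00945126
  stratum 3: (1400/3150)²·30.48²/338 = 0.542935
  stratum 4: (650/3150)²·24.51²/17 = 1.50468
V̂(x̄_st) = 2.27835

V̂(x̄_st) ≈ 2.28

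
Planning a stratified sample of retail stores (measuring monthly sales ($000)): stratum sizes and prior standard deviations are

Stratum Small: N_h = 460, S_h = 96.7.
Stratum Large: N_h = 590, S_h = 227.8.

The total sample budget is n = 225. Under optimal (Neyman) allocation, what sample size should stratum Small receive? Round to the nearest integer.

56

Neyman allocation: n_h = n · N_h S_h / Σ N_i S_i, with n = 225.
  stratum Small: N_h·S_h = 460·96.7 = 44482.00
  stratum Large: N_h·S_h = 590·227.8 = 134402.00
Σ N_h S_h = 178884.00
n for stratum Small = 225·44482.00/178884.00 = 55.949 → 56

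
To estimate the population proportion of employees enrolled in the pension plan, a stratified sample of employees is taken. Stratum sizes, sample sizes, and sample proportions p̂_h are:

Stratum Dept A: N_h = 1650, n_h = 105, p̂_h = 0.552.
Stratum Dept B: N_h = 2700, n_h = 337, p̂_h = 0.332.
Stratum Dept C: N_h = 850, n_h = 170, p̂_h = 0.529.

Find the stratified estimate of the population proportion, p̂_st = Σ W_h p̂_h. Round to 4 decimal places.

p̂_st ≈ 0.4340

N = 5200; stratum weights W_h = N_h/N.
p̂_st = Σ W_h p̂_h = (1650·0.552 + 2700·0.332 + 850·0.529)/5200 = 0.43401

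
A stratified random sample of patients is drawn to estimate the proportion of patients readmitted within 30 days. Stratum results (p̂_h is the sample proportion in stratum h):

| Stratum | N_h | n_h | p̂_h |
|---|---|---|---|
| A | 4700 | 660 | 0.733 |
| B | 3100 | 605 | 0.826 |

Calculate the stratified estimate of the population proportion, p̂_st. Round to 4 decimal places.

N = 7800; stratum weights W_h = N_h/N.
p̂_st = Σ W_h p̂_h = (4700·0.733 + 3100·0.826)/7800 = 0.76996

p̂_st ≈ 0.7700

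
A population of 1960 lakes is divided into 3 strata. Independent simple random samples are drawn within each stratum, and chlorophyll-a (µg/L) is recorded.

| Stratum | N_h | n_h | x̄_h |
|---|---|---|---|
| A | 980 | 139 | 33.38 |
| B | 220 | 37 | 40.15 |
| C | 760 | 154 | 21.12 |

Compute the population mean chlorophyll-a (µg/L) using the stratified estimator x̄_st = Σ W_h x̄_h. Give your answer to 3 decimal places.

x̄_st ≈ 29.386

N = Σ N_h = 1960. Stratum weights W_h = N_h/N.
x̄_st = (980·33.38 + 220·40.15 + 760·21.12) / 1960 = 29.38602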